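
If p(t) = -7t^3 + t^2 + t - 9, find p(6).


Using direct substitution:
  -7 * (6)^3 = -1512
  1 * (6)^2 = 36
  1 * (6)^1 = 6
  constant: -9
Sum = -1512 + 36 + 6 - 9 = -1479


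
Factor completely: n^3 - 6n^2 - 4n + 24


Try integer roots (divisors of 24). n=2: p(2)=0.
Divide out (n - 2): quotient is n^2 - 4n - 12.
Factor the quadratic: (n + 2)(n - 6)
Result: (n - 2)(n + 2)(n - 6)


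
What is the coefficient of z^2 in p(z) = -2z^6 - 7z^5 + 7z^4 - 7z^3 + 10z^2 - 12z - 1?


Read off the coefficient of z^2: 10


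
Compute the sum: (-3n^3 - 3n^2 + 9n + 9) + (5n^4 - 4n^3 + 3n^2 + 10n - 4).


Align terms by degree and add:
  -3n^3 - 3n^2 + 9n + 9
+ 5n^4 - 4n^3 + 3n^2 + 10n - 4
= 5n^4 - 7n^3 + 19n + 5


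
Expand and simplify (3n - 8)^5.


Expand (3n - 8)^5 by repeated multiplication:
  (3n - 8)^2 = 9n^2 - 48n + 64
  (3n - 8)^3 = 27n^3 - 216n^2 + 576n - 512
  (3n - 8)^4 = 81n^4 - 864n^3 + 3456n^2 - 6144n + 4096
= 243n^5 - 3240n^4 + 17280n^3 - 46080n^2 + 61440n - 32768


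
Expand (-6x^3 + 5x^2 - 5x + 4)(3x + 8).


Distribute each term of the first polynomial:
  (-6x^3)(3x + 8) = -18x^4 - 48x^3
  (5x^2)(3x + 8) = 15x^3 + 40x^2
  (-5x)(3x + 8) = -15x^2 - 40x
  (4)(3x + 8) = 12x + 32
Sum: -18x^4 - 33x^3 + 25x^2 - 28x + 32


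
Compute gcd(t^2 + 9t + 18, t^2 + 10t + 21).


Factor each:
  t^2 + 9t + 18 = (t + 3)(t + 6)
  t^2 + 10t + 21 = (t + 3)(t + 7)
Common monic factor: t + 3


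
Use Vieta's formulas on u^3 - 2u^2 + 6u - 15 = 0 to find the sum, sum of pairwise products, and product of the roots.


Monic cubic u^3+bu^2+cu+d=0: sum=-b, pairwise sum=c, product=-d.
b=-2, c=6, d=-15
r1+r2+r3 = 2
r1r2+r1r3+r2r3 = 6
r1r2r3 = 15


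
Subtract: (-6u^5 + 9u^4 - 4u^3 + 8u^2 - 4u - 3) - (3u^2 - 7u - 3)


Distribute the minus sign:
  (-6u^5 + 9u^4 - 4u^3 + 8u^2 - 4u - 3)
- (3u^2 - 7u - 3)
Negate second polynomial: -3u^2 + 7u + 3
Add: -6u^5 + 9u^4 - 4u^3 + 5u^2 + 3u


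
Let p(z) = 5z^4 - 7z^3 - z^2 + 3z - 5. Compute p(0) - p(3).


p(0) = -5
p(3) = 211
p(0) - p(3) = -5 - 211 = -216


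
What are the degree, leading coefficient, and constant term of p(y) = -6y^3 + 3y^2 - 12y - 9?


Highest power of y is 3, with coefficient -6. Constant term is -9.
Degree = 3, leading coefficient = -6, constant term = -9


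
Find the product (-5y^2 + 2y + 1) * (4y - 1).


Distribute each term of the first polynomial:
  (-5y^2)(4y - 1) = -20y^3 + 5y^2
  (2y)(4y - 1) = 8y^2 - 2y
  (1)(4y - 1) = 4y - 1
Sum: -20y^3 + 13y^2 + 2y - 1


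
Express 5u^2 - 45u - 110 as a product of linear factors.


Roots satisfy r1 + r2 = -b/a = 9 and r1*r2 = c/a = -22.
So r1 = -2, r2 = 11.
5u^2 - 45u - 110 = 5(u - r1)(u - r2) = 5(u + 2)(u - 11)


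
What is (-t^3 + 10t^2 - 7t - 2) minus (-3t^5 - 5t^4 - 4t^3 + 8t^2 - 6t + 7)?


Distribute the minus sign:
  (-t^3 + 10t^2 - 7t - 2)
- (-3t^5 - 5t^4 - 4t^3 + 8t^2 - 6t + 7)
Negate second polynomial: 3t^5 + 5t^4 + 4t^3 - 8t^2 + 6t - 7
Add: 3t^5 + 5t^4 + 3t^3 + 2t^2 - t - 9


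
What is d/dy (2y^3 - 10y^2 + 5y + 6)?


Apply the power rule term by term:
  d/dy(2y^3) = 6y^2
  d/dy(-10y^2) = -20y
  d/dy(5y) = 5
  d/dy(6) = 0
p'(y) = 6y^2 - 20y + 5


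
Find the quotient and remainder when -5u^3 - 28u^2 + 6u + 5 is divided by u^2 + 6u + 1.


(-5u^3 - 28u^2 + 6u + 5) / (u^2 + 6u + 1)
Step 1: -5u * (u^2 + 6u + 1) = -5u^3 - 30u^2 - 5u; subtract.
Step 2: 2 * (u^2 + 6u + 1) = 2u^2 + 12u + 2; subtract.
Quotient: -5u + 2, Remainder: -u + 3


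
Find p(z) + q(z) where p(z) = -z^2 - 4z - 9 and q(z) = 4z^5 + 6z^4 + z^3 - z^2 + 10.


Align terms by degree and add:
  -z^2 - 4z - 9
+ 4z^5 + 6z^4 + z^3 - z^2 + 10
= 4z^5 + 6z^4 + z^3 - 2z^2 - 4z + 1


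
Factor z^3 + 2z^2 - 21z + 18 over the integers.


Try integer roots (divisors of 18). z=-6: p(-6)=0.
Divide out (z + 6): quotient is z^2 - 4z + 3.
Factor the quadratic: (z - 3)(z - 1)
Result: (z + 6)(z - 3)(z - 1)


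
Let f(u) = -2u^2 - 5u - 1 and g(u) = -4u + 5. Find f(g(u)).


Substitute g(u) into f:
f(g(u)) = -2*(-4u + 5)^2 + (-5)*(-4u + 5) + (-1)
(-4u + 5)^2 = 16u^2 - 40u + 25
Expand and combine: -32u^2 + 100u - 76


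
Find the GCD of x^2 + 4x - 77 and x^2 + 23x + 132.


Factor each:
  x^2 + 4x - 77 = (x + 11)(x - 7)
  x^2 + 23x + 132 = (x + 11)(x + 12)
Common monic factor: x + 11


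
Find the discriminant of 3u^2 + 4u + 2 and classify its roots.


D = b^2 - 4ac = (4)^2 - 4(3)(2) = 16 - 24 = -8
Since D < 0: two complex conjugate roots (no real roots)


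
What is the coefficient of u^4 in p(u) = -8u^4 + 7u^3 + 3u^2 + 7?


Read off the coefficient of u^4: -8


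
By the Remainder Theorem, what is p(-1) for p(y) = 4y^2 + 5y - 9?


By the Remainder Theorem, the remainder equals p(-1):
  4*(-1)^2 = 4
  5*(-1)^1 = -5
  constant: -9
Sum: 4 - 5 - 9 = -10


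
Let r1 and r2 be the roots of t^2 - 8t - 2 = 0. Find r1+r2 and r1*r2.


For at^2+bt+c=0: sum = -b/a, product = c/a.
a=1, b=-8, c=-2
Sum = -(-8)/1 = 8
Product = (-2)/1 = -2


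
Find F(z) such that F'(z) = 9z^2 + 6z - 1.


Reverse power rule on each term:
  ∫ 9z^2 dz = 3z^3
  ∫ 6z dz = 3z^2
  ∫ -1 dz = -z
F(z) = 3z^3 + 3z^2 - z + C


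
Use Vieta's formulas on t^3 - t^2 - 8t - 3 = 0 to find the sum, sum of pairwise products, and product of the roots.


Monic cubic t^3+bt^2+ct+d=0: sum=-b, pairwise sum=c, product=-d.
b=-1, c=-8, d=-3
r1+r2+r3 = 1
r1r2+r1r3+r2r3 = -8
r1r2r3 = 3


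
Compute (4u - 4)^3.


Expand (4u - 4)^3 by repeated multiplication:
  (4u - 4)^2 = 16u^2 - 32u + 16
= 64u^3 - 192u^2 + 192u - 64


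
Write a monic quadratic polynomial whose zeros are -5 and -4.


p(s) = (s + 5)(s + 4)
Expand: s^2 + 9s + 20


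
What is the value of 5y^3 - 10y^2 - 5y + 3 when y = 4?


Using direct substitution:
  5 * (4)^3 = 320
  -10 * (4)^2 = -160
  -5 * (4)^1 = -20
  constant: 3
Sum = 320 - 160 - 20 + 3 = 143


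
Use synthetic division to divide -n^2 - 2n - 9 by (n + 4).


Synthetic division with c = -4. Coefficients: -1, -2, -9
Bring down -1.
  -1 * -4 = 4; 4 - 2 = 2
  2 * -4 = -8; -8 - 9 = -17
Quotient: -n + 2, Remainder: -17


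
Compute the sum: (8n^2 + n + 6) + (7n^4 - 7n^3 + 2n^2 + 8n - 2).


Align terms by degree and add:
  8n^2 + n + 6
+ 7n^4 - 7n^3 + 2n^2 + 8n - 2
= 7n^4 - 7n^3 + 10n^2 + 9n + 4


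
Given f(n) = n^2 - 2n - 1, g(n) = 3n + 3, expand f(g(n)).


Substitute g(n) into f:
f(g(n)) = 1*(3n + 3)^2 + (-2)*(3n + 3) + (-1)
(3n + 3)^2 = 9n^2 + 18n + 9
Expand and combine: 9n^2 + 12n + 2


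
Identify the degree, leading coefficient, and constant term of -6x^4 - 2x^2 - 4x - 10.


Highest power of x is 4, with coefficient -6. Constant term is -10.
Degree = 4, leading coefficient = -6, constant term = -10


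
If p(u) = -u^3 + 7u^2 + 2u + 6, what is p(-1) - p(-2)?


p(-1) = 12
p(-2) = 38
p(-1) - p(-2) = 12 - 38 = -26


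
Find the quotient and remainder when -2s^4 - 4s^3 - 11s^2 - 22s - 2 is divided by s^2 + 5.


(-2s^4 - 4s^3 - 11s^2 - 22s - 2) / (s^2 + 5)
Step 1: -2s^2 * (s^2 + 5) = -2s^4 - 10s^2; subtract.
Step 2: -4s * (s^2 + 5) = -4s^3 - 20s; subtract.
Step 3: -1 * (s^2 + 5) = -s^2 - 5; subtract.
Quotient: -2s^2 - 4s - 1, Remainder: -2s + 3


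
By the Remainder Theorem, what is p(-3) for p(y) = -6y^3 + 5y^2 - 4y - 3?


By the Remainder Theorem, the remainder equals p(-3):
  -6*(-3)^3 = 162
  5*(-3)^2 = 45
  -4*(-3)^1 = 12
  constant: -3
Sum: 162 + 45 + 12 - 3 = 216


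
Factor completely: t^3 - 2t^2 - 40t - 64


Try integer roots (divisors of -64). t=-2: p(-2)=0.
Divide out (t + 2): quotient is t^2 - 4t - 32.
Factor the quadratic: (t + 4)(t - 8)
Result: (t + 2)(t + 4)(t - 8)


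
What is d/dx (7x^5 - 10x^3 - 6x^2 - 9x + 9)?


Apply the power rule term by term:
  d/dx(7x^5) = 35x^4
  d/dx(-10x^3) = -30x^2
  d/dx(-6x^2) = -12x
  d/dx(-9x) = -9
  d/dx(9) = 0
p'(x) = 35x^4 - 30x^2 - 12x - 9


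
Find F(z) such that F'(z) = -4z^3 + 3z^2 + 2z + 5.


Reverse power rule on each term:
  ∫ -4z^3 dz = -z^4
  ∫ 3z^2 dz = z^3
  ∫ 2z dz = z^2
  ∫ 5 dz = 5z
F(z) = -z^4 + z^3 + z^2 + 5z + C


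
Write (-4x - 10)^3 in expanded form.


Expand (-4x - 10)^3 by repeated multiplication:
  (-4x - 10)^2 = 16x^2 + 80x + 100
= -64x^3 - 480x^2 - 1200x - 1000


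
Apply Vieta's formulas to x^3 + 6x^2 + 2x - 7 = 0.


Monic cubic x^3+bx^2+cx+d=0: sum=-b, pairwise sum=c, product=-d.
b=6, c=2, d=-7
r1+r2+r3 = -6
r1r2+r1r3+r2r3 = 2
r1r2r3 = 7


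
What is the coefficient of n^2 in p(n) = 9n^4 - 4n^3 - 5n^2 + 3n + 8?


Read off the coefficient of n^2: -5


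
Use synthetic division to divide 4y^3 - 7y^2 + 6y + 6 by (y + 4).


Synthetic division with c = -4. Coefficients: 4, -7, 6, 6
Bring down 4.
  4 * -4 = -16; -16 - 7 = -23
  -23 * -4 = 92; 92 + 6 = 98
  98 * -4 = -392; -392 + 6 = -386
Quotient: 4y^2 - 23y + 98, Remainder: -386


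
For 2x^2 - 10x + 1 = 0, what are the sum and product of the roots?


For ax^2+bx+c=0: sum = -b/a, product = c/a.
a=2, b=-10, c=1
Sum = -(-10)/2 = 5
Product = (1)/2 = 1/2


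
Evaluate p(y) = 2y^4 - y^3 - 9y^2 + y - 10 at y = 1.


Using direct substitution:
  2 * (1)^4 = 2
  -1 * (1)^3 = -1
  -9 * (1)^2 = -9
  1 * (1)^1 = 1
  constant: -10
Sum = 2 - 1 - 9 + 1 - 10 = -17


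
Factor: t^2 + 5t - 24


Roots satisfy r1 + r2 = -b/a = -5 and r1*r2 = c/a = -24.
So r1 = 3, r2 = -8.
t^2 + 5t - 24 = (t - r1)(t - r2) = (t - 3)(t + 8)


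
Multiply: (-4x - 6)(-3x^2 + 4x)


Distribute each term of the first polynomial:
  (-4x)(-3x^2 + 4x) = 12x^3 - 16x^2
  (-6)(-3x^2 + 4x) = 18x^2 - 24x
Sum: 12x^3 + 2x^2 - 24x


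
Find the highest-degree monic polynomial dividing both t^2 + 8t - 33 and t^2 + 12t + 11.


Factor each:
  t^2 + 8t - 33 = (t + 11)(t - 3)
  t^2 + 12t + 11 = (t + 11)(t + 1)
Common monic factor: t + 11


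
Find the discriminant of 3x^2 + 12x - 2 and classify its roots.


D = b^2 - 4ac = (12)^2 - 4(3)(-2) = 144 + 24 = 168
Since D > 0: two distinct irrational roots


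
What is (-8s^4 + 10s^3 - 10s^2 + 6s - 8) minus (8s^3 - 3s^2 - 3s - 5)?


Distribute the minus sign:
  (-8s^4 + 10s^3 - 10s^2 + 6s - 8)
- (8s^3 - 3s^2 - 3s - 5)
Negate second polynomial: -8s^3 + 3s^2 + 3s + 5
Add: -8s^4 + 2s^3 - 7s^2 + 9s - 3


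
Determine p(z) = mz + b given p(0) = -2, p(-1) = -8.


p(z) = mz + b. Using p(0)=-2, p(-1)=-8:
m = (-2 + 8)/(0 + 1) = 6/1 = 6
b = -2 - m*(0) = -2 = -2
p(z) = 6z - 2


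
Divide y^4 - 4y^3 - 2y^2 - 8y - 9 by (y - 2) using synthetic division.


Synthetic division with c = 2. Coefficients: 1, -4, -2, -8, -9
Bring down 1.
  1 * 2 = 2; 2 - 4 = -2
  -2 * 2 = -4; -4 - 2 = -6
  -6 * 2 = -12; -12 - 8 = -20
  -20 * 2 = -40; -40 - 9 = -49
Quotient: y^3 - 2y^2 - 6y - 20, Remainder: -49


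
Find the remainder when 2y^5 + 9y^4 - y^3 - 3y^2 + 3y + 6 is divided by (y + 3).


By the Remainder Theorem, the remainder equals p(-3):
  2*(-3)^5 = -486
  9*(-3)^4 = 729
  -1*(-3)^3 = 27
  -3*(-3)^2 = -27
  3*(-3)^1 = -9
  constant: 6
Sum: -486 + 729 + 27 - 27 - 9 + 6 = 240


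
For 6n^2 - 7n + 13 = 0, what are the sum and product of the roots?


For an^2+bn+c=0: sum = -b/a, product = c/a.
a=6, b=-7, c=13
Sum = -(-7)/6 = 7/6
Product = (13)/6 = 13/6


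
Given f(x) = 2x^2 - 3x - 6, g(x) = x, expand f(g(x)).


Substitute g(x) into f:
f(g(x)) = 2*(x)^2 + (-3)*(x) + (-6)
(x)^2 = x^2
Expand and combine: 2x^2 - 3x - 6


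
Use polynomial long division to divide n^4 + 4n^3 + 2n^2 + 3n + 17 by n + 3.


(n^4 + 4n^3 + 2n^2 + 3n + 17) / (n + 3)
Step 1: n^3 * (n + 3) = n^4 + 3n^3; subtract.
Step 2: n^2 * (n + 3) = n^3 + 3n^2; subtract.
Step 3: -n * (n + 3) = -n^2 - 3n; subtract.
Step 4: 6 * (n + 3) = 6n + 18; subtract.
Quotient: n^3 + n^2 - n + 6, Remainder: -1


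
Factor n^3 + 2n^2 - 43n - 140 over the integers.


Try integer roots (divisors of -140). n=-4: p(-4)=0.
Divide out (n + 4): quotient is n^2 - 2n - 35.
Factor the quadratic: (n + 5)(n - 7)
Result: (n + 4)(n + 5)(n - 7)


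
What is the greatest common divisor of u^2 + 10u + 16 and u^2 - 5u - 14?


Factor each:
  u^2 + 10u + 16 = (u + 2)(u + 8)
  u^2 - 5u - 14 = (u + 2)(u - 7)
Common monic factor: u + 2


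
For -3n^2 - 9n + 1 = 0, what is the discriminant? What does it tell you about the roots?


D = b^2 - 4ac = (-9)^2 - 4(-3)(1) = 81 + 12 = 93
Since D > 0: two distinct irrational roots


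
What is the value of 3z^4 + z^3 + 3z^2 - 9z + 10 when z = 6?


Using direct substitution:
  3 * (6)^4 = 3888
  1 * (6)^3 = 216
  3 * (6)^2 = 108
  -9 * (6)^1 = -54
  constant: 10
Sum = 3888 + 216 + 108 - 54 + 10 = 4168


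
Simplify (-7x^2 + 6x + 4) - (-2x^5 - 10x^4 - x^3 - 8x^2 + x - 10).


Distribute the minus sign:
  (-7x^2 + 6x + 4)
- (-2x^5 - 10x^4 - x^3 - 8x^2 + x - 10)
Negate second polynomial: 2x^5 + 10x^4 + x^3 + 8x^2 - x + 10
Add: 2x^5 + 10x^4 + x^3 + x^2 + 5x + 14


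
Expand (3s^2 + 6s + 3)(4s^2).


Distribute each term of the first polynomial:
  (3s^2)(4s^2) = 12s^4
  (6s)(4s^2) = 24s^3
  (3)(4s^2) = 12s^2
Sum: 12s^4 + 24s^3 + 12s^2


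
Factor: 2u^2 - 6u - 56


Roots satisfy r1 + r2 = -b/a = 3 and r1*r2 = c/a = -28.
So r1 = 7, r2 = -4.
2u^2 - 6u - 56 = 2(u - r1)(u - r2) = 2(u - 7)(u + 4)


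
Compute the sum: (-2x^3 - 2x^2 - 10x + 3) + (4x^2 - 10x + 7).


Align terms by degree and add:
  -2x^3 - 2x^2 - 10x + 3
+ 4x^2 - 10x + 7
= -2x^3 + 2x^2 - 20x + 10


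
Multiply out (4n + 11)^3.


Expand (4n + 11)^3 by repeated multiplication:
  (4n + 11)^2 = 16n^2 + 88n + 121
= 64n^3 + 528n^2 + 1452n + 1331


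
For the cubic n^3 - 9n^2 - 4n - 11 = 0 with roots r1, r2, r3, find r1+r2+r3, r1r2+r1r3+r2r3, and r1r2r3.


Monic cubic n^3+bn^2+cn+d=0: sum=-b, pairwise sum=c, product=-d.
b=-9, c=-4, d=-11
r1+r2+r3 = 9
r1r2+r1r3+r2r3 = -4
r1r2r3 = 11


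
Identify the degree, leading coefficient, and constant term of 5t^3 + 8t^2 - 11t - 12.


Highest power of t is 3, with coefficient 5. Constant term is -12.
Degree = 3, leading coefficient = 5, constant term = -12


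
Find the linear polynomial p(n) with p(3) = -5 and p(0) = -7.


p(n) = mn + b. Using p(3)=-5, p(0)=-7:
m = (-5 + 7)/(3) = 2/3 = 2/3
b = -5 - m*(3) = -5 - 2 = -7
p(n) = (2/3)n - 7


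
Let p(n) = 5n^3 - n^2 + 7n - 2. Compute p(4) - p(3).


p(4) = 330
p(3) = 145
p(4) - p(3) = 330 - 145 = 185


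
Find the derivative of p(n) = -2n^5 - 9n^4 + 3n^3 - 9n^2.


Apply the power rule term by term:
  d/dn(-2n^5) = -10n^4
  d/dn(-9n^4) = -36n^3
  d/dn(3n^3) = 9n^2
  d/dn(-9n^2) = -18n
p'(n) = -10n^4 - 36n^3 + 9n^2 - 18n


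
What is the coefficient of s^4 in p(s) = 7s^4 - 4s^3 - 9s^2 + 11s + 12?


Read off the coefficient of s^4: 7


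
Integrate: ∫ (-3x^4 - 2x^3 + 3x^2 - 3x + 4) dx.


Reverse power rule on each term:
  ∫ -3x^4 dx = -(3/5)x^5
  ∫ -2x^3 dx = -(1/2)x^4
  ∫ 3x^2 dx = x^3
  ∫ -3x dx = -(3/2)x^2
  ∫ 4 dx = 4x
F(x) = -(3/5)x^5 - (1/2)x^4 + x^3 - (3/2)x^2 + 4x + C


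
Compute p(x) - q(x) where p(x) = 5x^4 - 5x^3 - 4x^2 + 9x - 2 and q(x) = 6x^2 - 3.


Distribute the minus sign:
  (5x^4 - 5x^3 - 4x^2 + 9x - 2)
- (6x^2 - 3)
Negate second polynomial: -6x^2 + 3
Add: 5x^4 - 5x^3 - 10x^2 + 9x + 1


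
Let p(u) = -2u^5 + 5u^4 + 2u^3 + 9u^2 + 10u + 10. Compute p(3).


Using direct substitution:
  -2 * (3)^5 = -486
  5 * (3)^4 = 405
  2 * (3)^3 = 54
  9 * (3)^2 = 81
  10 * (3)^1 = 30
  constant: 10
Sum = -486 + 405 + 54 + 81 + 30 + 10 = 94


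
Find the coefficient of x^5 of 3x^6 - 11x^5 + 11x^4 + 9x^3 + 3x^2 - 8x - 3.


Read off the coefficient of x^5: -11


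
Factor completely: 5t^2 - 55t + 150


Roots satisfy r1 + r2 = -b/a = 11 and r1*r2 = c/a = 30.
So r1 = 6, r2 = 5.
5t^2 - 55t + 150 = 5(t - r1)(t - r2) = 5(t - 6)(t - 5)


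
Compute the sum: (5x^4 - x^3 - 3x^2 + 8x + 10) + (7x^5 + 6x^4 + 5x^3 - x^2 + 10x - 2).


Align terms by degree and add:
  5x^4 - x^3 - 3x^2 + 8x + 10
+ 7x^5 + 6x^4 + 5x^3 - x^2 + 10x - 2
= 7x^5 + 11x^4 + 4x^3 - 4x^2 + 18x + 8


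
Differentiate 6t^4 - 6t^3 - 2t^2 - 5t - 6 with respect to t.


Apply the power rule term by term:
  d/dt(6t^4) = 24t^3
  d/dt(-6t^3) = -18t^2
  d/dt(-2t^2) = -4t
  d/dt(-5t) = -5
  d/dt(-6) = 0
p'(t) = 24t^3 - 18t^2 - 4t - 5


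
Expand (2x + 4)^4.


Expand (2x + 4)^4 by repeated multiplication:
  (2x + 4)^2 = 4x^2 + 16x + 16
  (2x + 4)^3 = 8x^3 + 48x^2 + 96x + 64
= 16x^4 + 128x^3 + 384x^2 + 512x + 256


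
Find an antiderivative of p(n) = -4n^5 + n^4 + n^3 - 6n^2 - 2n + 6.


Reverse power rule on each term:
  ∫ -4n^5 dn = -(2/3)n^6
  ∫ n^4 dn = (1/5)n^5
  ∫ n^3 dn = (1/4)n^4
  ∫ -6n^2 dn = -2n^3
  ∫ -2n dn = -n^2
  ∫ 6 dn = 6n
F(n) = -(2/3)n^6 + (1/5)n^5 + (1/4)n^4 - 2n^3 - n^2 + 6n + C


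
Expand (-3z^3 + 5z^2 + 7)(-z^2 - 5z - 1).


Distribute each term of the first polynomial:
  (-3z^3)(-z^2 - 5z - 1) = 3z^5 + 15z^4 + 3z^3
  (5z^2)(-z^2 - 5z - 1) = -5z^4 - 25z^3 - 5z^2
  (7)(-z^2 - 5z - 1) = -7z^2 - 35z - 7
Sum: 3z^5 + 10z^4 - 22z^3 - 12z^2 - 35z - 7


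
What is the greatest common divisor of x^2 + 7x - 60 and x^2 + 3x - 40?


Factor each:
  x^2 + 7x - 60 = (x - 5)(x + 12)
  x^2 + 3x - 40 = (x - 5)(x + 8)
Common monic factor: x - 5


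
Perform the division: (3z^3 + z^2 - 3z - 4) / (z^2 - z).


(3z^3 + z^2 - 3z - 4) / (z^2 - z)
Step 1: 3z * (z^2 - z) = 3z^3 - 3z^2; subtract.
Step 2: 4 * (z^2 - z) = 4z^2 - 4z; subtract.
Quotient: 3z + 4, Remainder: z - 4


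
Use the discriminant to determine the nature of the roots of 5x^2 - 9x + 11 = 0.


D = b^2 - 4ac = (-9)^2 - 4(5)(11) = 81 - 220 = -139
Since D < 0: two complex conjugate roots (no real roots)


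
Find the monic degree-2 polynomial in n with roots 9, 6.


p(n) = (n - 9)(n - 6)
Expand: n^2 - 15n + 54


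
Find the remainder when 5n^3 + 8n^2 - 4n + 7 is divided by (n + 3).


By the Remainder Theorem, the remainder equals p(-3):
  5*(-3)^3 = -135
  8*(-3)^2 = 72
  -4*(-3)^1 = 12
  constant: 7
Sum: -135 + 72 + 12 + 7 = -44


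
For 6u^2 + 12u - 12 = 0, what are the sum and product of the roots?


For au^2+bu+c=0: sum = -b/a, product = c/a.
a=6, b=12, c=-12
Sum = -(12)/6 = -2
Product = (-12)/6 = -2


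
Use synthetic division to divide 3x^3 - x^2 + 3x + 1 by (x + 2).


Synthetic division with c = -2. Coefficients: 3, -1, 3, 1
Bring down 3.
  3 * -2 = -6; -6 - 1 = -7
  -7 * -2 = 14; 14 + 3 = 17
  17 * -2 = -34; -34 + 1 = -33
Quotient: 3x^2 - 7x + 17, Remainder: -33


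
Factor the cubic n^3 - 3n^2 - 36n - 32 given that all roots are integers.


Try integer roots (divisors of -32). n=-4: p(-4)=0.
Divide out (n + 4): quotient is n^2 - 7n - 8.
Factor the quadratic: (n - 8)(n + 1)
Result: (n + 4)(n - 8)(n + 1)


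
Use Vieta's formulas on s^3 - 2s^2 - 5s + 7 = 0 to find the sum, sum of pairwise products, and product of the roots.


Monic cubic s^3+bs^2+cs+d=0: sum=-b, pairwise sum=c, product=-d.
b=-2, c=-5, d=7
r1+r2+r3 = 2
r1r2+r1r3+r2r3 = -5
r1r2r3 = -7


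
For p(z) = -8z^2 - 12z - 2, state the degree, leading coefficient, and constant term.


Highest power of z is 2, with coefficient -8. Constant term is -2.
Degree = 2, leading coefficient = -8, constant term = -2


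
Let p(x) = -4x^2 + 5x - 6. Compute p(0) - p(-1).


p(0) = -6
p(-1) = -15
p(0) - p(-1) = -6 + 15 = 9


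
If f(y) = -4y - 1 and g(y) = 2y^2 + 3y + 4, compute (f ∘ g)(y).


Substitute g(y) into f:
f(g(y)) = -4*(2y^2 + 3y + 4) + (-1)
Expand and combine: -8y^2 - 12y - 17


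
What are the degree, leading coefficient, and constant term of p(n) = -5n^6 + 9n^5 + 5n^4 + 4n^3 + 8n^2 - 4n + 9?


Highest power of n is 6, with coefficient -5. Constant term is 9.
Degree = 6, leading coefficient = -5, constant term = 9


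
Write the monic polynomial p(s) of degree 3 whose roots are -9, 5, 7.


p(s) = (s + 9)(s - 5)(s - 7)
Expand: s^3 - 3s^2 - 73s + 315


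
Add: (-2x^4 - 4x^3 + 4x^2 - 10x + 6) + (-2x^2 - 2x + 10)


Align terms by degree and add:
  -2x^4 - 4x^3 + 4x^2 - 10x + 6
  -2x^2 - 2x + 10
= -2x^4 - 4x^3 + 2x^2 - 12x + 16


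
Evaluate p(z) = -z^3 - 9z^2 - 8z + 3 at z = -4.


Using direct substitution:
  -1 * (-4)^3 = 64
  -9 * (-4)^2 = -144
  -8 * (-4)^1 = 32
  constant: 3
Sum = 64 - 144 + 32 + 3 = -45


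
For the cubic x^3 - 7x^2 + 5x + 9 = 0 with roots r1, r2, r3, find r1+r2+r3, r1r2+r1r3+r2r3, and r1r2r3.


Monic cubic x^3+bx^2+cx+d=0: sum=-b, pairwise sum=c, product=-d.
b=-7, c=5, d=9
r1+r2+r3 = 7
r1r2+r1r3+r2r3 = 5
r1r2r3 = -9


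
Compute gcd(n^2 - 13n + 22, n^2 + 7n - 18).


Factor each:
  n^2 - 13n + 22 = (n - 2)(n - 11)
  n^2 + 7n - 18 = (n - 2)(n + 9)
Common monic factor: n - 2


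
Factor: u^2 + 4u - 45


Roots satisfy r1 + r2 = -b/a = -4 and r1*r2 = c/a = -45.
So r1 = 5, r2 = -9.
u^2 + 4u - 45 = (u - r1)(u - r2) = (u - 5)(u + 9)


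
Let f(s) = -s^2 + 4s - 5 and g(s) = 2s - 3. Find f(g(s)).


Substitute g(s) into f:
f(g(s)) = -1*(2s - 3)^2 + 4*(2s - 3) + (-5)
(2s - 3)^2 = 4s^2 - 12s + 9
Expand and combine: -4s^2 + 20s - 26


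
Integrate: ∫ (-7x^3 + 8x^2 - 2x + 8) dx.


Reverse power rule on each term:
  ∫ -7x^3 dx = -(7/4)x^4
  ∫ 8x^2 dx = (8/3)x^3
  ∫ -2x dx = -x^2
  ∫ 8 dx = 8x
F(x) = -(7/4)x^4 + (8/3)x^3 - x^2 + 8x + C


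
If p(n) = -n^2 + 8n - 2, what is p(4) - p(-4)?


p(4) = 14
p(-4) = -50
p(4) - p(-4) = 14 + 50 = 64


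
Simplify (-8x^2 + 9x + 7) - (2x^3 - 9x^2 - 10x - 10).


Distribute the minus sign:
  (-8x^2 + 9x + 7)
- (2x^3 - 9x^2 - 10x - 10)
Negate second polynomial: -2x^3 + 9x^2 + 10x + 10
Add: -2x^3 + x^2 + 19x + 17


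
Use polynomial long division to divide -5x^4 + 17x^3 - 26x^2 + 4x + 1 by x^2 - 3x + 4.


(-5x^4 + 17x^3 - 26x^2 + 4x + 1) / (x^2 - 3x + 4)
Step 1: -5x^2 * (x^2 - 3x + 4) = -5x^4 + 15x^3 - 20x^2; subtract.
Step 2: 2x * (x^2 - 3x + 4) = 2x^3 - 6x^2 + 8x; subtract.
Step 3: 0 * (x^2 - 3x + 4) = 0; subtract.
Quotient: -5x^2 + 2x, Remainder: -4x + 1


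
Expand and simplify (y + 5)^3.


Expand (y + 5)^3 by repeated multiplication:
  (y + 5)^2 = y^2 + 10y + 25
= y^3 + 15y^2 + 75y + 125


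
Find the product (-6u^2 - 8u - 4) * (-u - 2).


Distribute each term of the first polynomial:
  (-6u^2)(-u - 2) = 6u^3 + 12u^2
  (-8u)(-u - 2) = 8u^2 + 16u
  (-4)(-u - 2) = 4u + 8
Sum: 6u^3 + 20u^2 + 20u + 8


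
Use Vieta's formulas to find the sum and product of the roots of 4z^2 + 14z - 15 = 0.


For az^2+bz+c=0: sum = -b/a, product = c/a.
a=4, b=14, c=-15
Sum = -(14)/4 = -7/2
Product = (-15)/4 = -15/4


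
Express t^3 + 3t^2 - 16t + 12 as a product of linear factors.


Try integer roots (divisors of 12). t=-6: p(-6)=0.
Divide out (t + 6): quotient is t^2 - 3t + 2.
Factor the quadratic: (t - 1)(t - 2)
Result: (t + 6)(t - 1)(t - 2)


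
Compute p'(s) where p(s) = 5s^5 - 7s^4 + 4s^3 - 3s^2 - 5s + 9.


Apply the power rule term by term:
  d/ds(5s^5) = 25s^4
  d/ds(-7s^4) = -28s^3
  d/ds(4s^3) = 12s^2
  d/ds(-3s^2) = -6s
  d/ds(-5s) = -5
  d/ds(9) = 0
p'(s) = 25s^4 - 28s^3 + 12s^2 - 6s - 5


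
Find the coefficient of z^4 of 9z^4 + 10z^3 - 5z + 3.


Read off the coefficient of z^4: 9


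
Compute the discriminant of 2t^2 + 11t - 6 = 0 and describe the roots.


D = b^2 - 4ac = (11)^2 - 4(2)(-6) = 121 + 48 = 169
Since D > 0: two distinct rational roots


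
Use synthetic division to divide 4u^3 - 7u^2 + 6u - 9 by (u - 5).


Synthetic division with c = 5. Coefficients: 4, -7, 6, -9
Bring down 4.
  4 * 5 = 20; 20 - 7 = 13
  13 * 5 = 65; 65 + 6 = 71
  71 * 5 = 355; 355 - 9 = 346
Quotient: 4u^2 + 13u + 71, Remainder: 346


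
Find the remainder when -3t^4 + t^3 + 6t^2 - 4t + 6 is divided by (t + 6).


By the Remainder Theorem, the remainder equals p(-6):
  -3*(-6)^4 = -3888
  1*(-6)^3 = -216
  6*(-6)^2 = 216
  -4*(-6)^1 = 24
  constant: 6
Sum: -3888 - 216 + 216 + 24 + 6 = -3858


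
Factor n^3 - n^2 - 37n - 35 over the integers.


Try integer roots (divisors of -35). n=-5: p(-5)=0.
Divide out (n + 5): quotient is n^2 - 6n - 7.
Factor the quadratic: (n + 1)(n - 7)
Result: (n + 5)(n + 1)(n - 7)


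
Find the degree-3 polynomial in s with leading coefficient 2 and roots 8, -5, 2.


p(s) = 2(s - 8)(s + 5)(s - 2)
Expand: 2s^3 - 10s^2 - 68s + 160


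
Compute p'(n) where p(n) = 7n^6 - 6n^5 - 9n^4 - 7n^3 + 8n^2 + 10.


Apply the power rule term by term:
  d/dn(7n^6) = 42n^5
  d/dn(-6n^5) = -30n^4
  d/dn(-9n^4) = -36n^3
  d/dn(-7n^3) = -21n^2
  d/dn(8n^2) = 16n
  d/dn(10) = 0
p'(n) = 42n^5 - 30n^4 - 36n^3 - 21n^2 + 16n


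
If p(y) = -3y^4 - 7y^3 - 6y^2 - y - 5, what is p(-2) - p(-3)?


p(-2) = -19
p(-3) = -110
p(-2) - p(-3) = -19 + 110 = 91


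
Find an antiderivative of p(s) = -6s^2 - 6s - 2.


Reverse power rule on each term:
  ∫ -6s^2 ds = -2s^3
  ∫ -6s ds = -3s^2
  ∫ -2 ds = -2s
F(s) = -2s^3 - 3s^2 - 2s + C


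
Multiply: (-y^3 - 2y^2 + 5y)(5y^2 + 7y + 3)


Distribute each term of the first polynomial:
  (-y^3)(5y^2 + 7y + 3) = -5y^5 - 7y^4 - 3y^3
  (-2y^2)(5y^2 + 7y + 3) = -10y^4 - 14y^3 - 6y^2
  (5y)(5y^2 + 7y + 3) = 25y^3 + 35y^2 + 15y
Sum: -5y^5 - 17y^4 + 8y^3 + 29y^2 + 15y


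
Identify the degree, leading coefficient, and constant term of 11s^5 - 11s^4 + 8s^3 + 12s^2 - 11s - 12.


Highest power of s is 5, with coefficient 11. Constant term is -12.
Degree = 5, leading coefficient = 11, constant term = -12


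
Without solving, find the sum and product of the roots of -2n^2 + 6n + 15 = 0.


For an^2+bn+c=0: sum = -b/a, product = c/a.
a=-2, b=6, c=15
Sum = -(6)/-2 = 3
Product = (15)/-2 = -15/2


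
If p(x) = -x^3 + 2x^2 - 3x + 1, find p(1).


Using direct substitution:
  -1 * (1)^3 = -1
  2 * (1)^2 = 2
  -3 * (1)^1 = -3
  constant: 1
Sum = -1 + 2 - 3 + 1 = -1


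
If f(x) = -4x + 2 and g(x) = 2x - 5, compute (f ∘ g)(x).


Substitute g(x) into f:
f(g(x)) = -4*(2x - 5) + 2
Expand and combine: -8x + 22


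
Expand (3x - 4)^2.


Expand (3x - 4)^2 by repeated multiplication:
= 9x^2 - 24x + 16


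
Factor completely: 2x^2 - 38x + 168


Roots satisfy r1 + r2 = -b/a = 19 and r1*r2 = c/a = 84.
So r1 = 12, r2 = 7.
2x^2 - 38x + 168 = 2(x - r1)(x - r2) = 2(x - 12)(x - 7)


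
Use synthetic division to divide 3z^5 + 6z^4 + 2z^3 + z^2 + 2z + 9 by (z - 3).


Synthetic division with c = 3. Coefficients: 3, 6, 2, 1, 2, 9
Bring down 3.
  3 * 3 = 9; 9 + 6 = 15
  15 * 3 = 45; 45 + 2 = 47
  47 * 3 = 141; 141 + 1 = 142
  142 * 3 = 426; 426 + 2 = 428
  428 * 3 = 1284; 1284 + 9 = 1293
Quotient: 3z^4 + 15z^3 + 47z^2 + 142z + 428, Remainder: 1293


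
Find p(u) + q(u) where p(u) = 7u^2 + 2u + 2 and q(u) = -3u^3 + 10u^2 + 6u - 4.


Align terms by degree and add:
  7u^2 + 2u + 2
  -3u^3 + 10u^2 + 6u - 4
= -3u^3 + 17u^2 + 8u - 2


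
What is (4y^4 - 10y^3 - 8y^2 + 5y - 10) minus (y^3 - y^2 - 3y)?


Distribute the minus sign:
  (4y^4 - 10y^3 - 8y^2 + 5y - 10)
- (y^3 - y^2 - 3y)
Negate second polynomial: -y^3 + y^2 + 3y
Add: 4y^4 - 11y^3 - 7y^2 + 8y - 10


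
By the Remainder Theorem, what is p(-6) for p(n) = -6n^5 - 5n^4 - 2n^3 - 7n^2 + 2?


By the Remainder Theorem, the remainder equals p(-6):
  -6*(-6)^5 = 46656
  -5*(-6)^4 = -6480
  -2*(-6)^3 = 432
  -7*(-6)^2 = -252
  0*(-6)^1 = 0
  constant: 2
Sum: 46656 - 6480 + 432 - 252 + 0 + 2 = 40358


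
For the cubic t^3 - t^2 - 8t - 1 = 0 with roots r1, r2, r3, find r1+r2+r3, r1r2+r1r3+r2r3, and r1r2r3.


Monic cubic t^3+bt^2+ct+d=0: sum=-b, pairwise sum=c, product=-d.
b=-1, c=-8, d=-1
r1+r2+r3 = 1
r1r2+r1r3+r2r3 = -8
r1r2r3 = 1


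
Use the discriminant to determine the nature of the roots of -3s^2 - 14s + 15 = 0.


D = b^2 - 4ac = (-14)^2 - 4(-3)(15) = 196 + 180 = 376
Since D > 0: two distinct irrational roots


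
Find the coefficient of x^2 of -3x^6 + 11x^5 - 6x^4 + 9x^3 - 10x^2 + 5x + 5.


Read off the coefficient of x^2: -10


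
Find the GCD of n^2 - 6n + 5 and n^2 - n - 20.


Factor each:
  n^2 - 6n + 5 = (n - 5)(n - 1)
  n^2 - n - 20 = (n - 5)(n + 4)
Common monic factor: n - 5


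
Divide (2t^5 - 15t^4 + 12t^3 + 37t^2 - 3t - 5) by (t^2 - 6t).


(2t^5 - 15t^4 + 12t^3 + 37t^2 - 3t - 5) / (t^2 - 6t)
Step 1: 2t^3 * (t^2 - 6t) = 2t^5 - 12t^4; subtract.
Step 2: -3t^2 * (t^2 - 6t) = -3t^4 + 18t^3; subtract.
Step 3: -6t * (t^2 - 6t) = -6t^3 + 36t^2; subtract.
Step 4: 1 * (t^2 - 6t) = t^2 - 6t; subtract.
Quotient: 2t^3 - 3t^2 - 6t + 1, Remainder: 3t - 5


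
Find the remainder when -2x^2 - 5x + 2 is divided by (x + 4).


By the Remainder Theorem, the remainder equals p(-4):
  -2*(-4)^2 = -32
  -5*(-4)^1 = 20
  constant: 2
Sum: -32 + 20 + 2 = -10


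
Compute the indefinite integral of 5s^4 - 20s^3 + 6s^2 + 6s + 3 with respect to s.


Reverse power rule on each term:
  ∫ 5s^4 ds = s^5
  ∫ -20s^3 ds = -5s^4
  ∫ 6s^2 ds = 2s^3
  ∫ 6s ds = 3s^2
  ∫ 3 ds = 3s
F(s) = s^5 - 5s^4 + 2s^3 + 3s^2 + 3s + C


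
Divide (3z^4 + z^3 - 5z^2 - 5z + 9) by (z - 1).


(3z^4 + z^3 - 5z^2 - 5z + 9) / (z - 1)
Step 1: 3z^3 * (z - 1) = 3z^4 - 3z^3; subtract.
Step 2: 4z^2 * (z - 1) = 4z^3 - 4z^2; subtract.
Step 3: -z * (z - 1) = -z^2 + z; subtract.
Step 4: -6 * (z - 1) = -6z + 6; subtract.
Quotient: 3z^3 + 4z^2 - z - 6, Remainder: 3


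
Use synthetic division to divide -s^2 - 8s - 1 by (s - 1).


Synthetic division with c = 1. Coefficients: -1, -8, -1
Bring down -1.
  -1 * 1 = -1; -1 - 8 = -9
  -9 * 1 = -9; -9 - 1 = -10
Quotient: -s - 9, Remainder: -10


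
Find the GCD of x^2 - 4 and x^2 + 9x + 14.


Factor each:
  x^2 - 4 = (x + 2)(x - 2)
  x^2 + 9x + 14 = (x + 2)(x + 7)
Common monic factor: x + 2


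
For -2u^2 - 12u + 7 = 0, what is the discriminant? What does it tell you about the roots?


D = b^2 - 4ac = (-12)^2 - 4(-2)(7) = 144 + 56 = 200
Since D > 0: two distinct irrational roots


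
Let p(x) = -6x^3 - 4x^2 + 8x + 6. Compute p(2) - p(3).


p(2) = -42
p(3) = -168
p(2) - p(3) = -42 + 168 = 126


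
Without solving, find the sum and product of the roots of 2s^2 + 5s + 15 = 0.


For as^2+bs+c=0: sum = -b/a, product = c/a.
a=2, b=5, c=15
Sum = -(5)/2 = -5/2
Product = (15)/2 = 15/2


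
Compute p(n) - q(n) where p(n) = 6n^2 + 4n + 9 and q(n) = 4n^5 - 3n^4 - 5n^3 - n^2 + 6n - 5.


Distribute the minus sign:
  (6n^2 + 4n + 9)
- (4n^5 - 3n^4 - 5n^3 - n^2 + 6n - 5)
Negate second polynomial: -4n^5 + 3n^4 + 5n^3 + n^2 - 6n + 5
Add: -4n^5 + 3n^4 + 5n^3 + 7n^2 - 2n + 14


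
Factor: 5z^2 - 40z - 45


Roots satisfy r1 + r2 = -b/a = 8 and r1*r2 = c/a = -9.
So r1 = 9, r2 = -1.
5z^2 - 40z - 45 = 5(z - r1)(z - r2) = 5(z - 9)(z + 1)


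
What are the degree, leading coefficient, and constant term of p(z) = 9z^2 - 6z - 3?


Highest power of z is 2, with coefficient 9. Constant term is -3.
Degree = 2, leading coefficient = 9, constant term = -3


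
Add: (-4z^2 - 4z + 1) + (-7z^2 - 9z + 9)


Align terms by degree and add:
  -4z^2 - 4z + 1
  -7z^2 - 9z + 9
= -11z^2 - 13z + 10


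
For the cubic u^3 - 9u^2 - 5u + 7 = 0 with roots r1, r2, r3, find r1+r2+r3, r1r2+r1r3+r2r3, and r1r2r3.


Monic cubic u^3+bu^2+cu+d=0: sum=-b, pairwise sum=c, product=-d.
b=-9, c=-5, d=7
r1+r2+r3 = 9
r1r2+r1r3+r2r3 = -5
r1r2r3 = -7


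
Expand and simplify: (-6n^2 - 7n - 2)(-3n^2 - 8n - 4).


Distribute each term of the first polynomial:
  (-6n^2)(-3n^2 - 8n - 4) = 18n^4 + 48n^3 + 24n^2
  (-7n)(-3n^2 - 8n - 4) = 21n^3 + 56n^2 + 28n
  (-2)(-3n^2 - 8n - 4) = 6n^2 + 16n + 8
Sum: 18n^4 + 69n^3 + 86n^2 + 44n + 8


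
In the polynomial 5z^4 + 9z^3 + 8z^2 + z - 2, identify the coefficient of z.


Read off the coefficient of z: 1


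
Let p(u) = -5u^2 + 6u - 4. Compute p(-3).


Using direct substitution:
  -5 * (-3)^2 = -45
  6 * (-3)^1 = -18
  constant: -4
Sum = -45 - 18 - 4 = -67


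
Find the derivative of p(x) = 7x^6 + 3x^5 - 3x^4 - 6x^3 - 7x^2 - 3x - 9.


Apply the power rule term by term:
  d/dx(7x^6) = 42x^5
  d/dx(3x^5) = 15x^4
  d/dx(-3x^4) = -12x^3
  d/dx(-6x^3) = -18x^2
  d/dx(-7x^2) = -14x
  d/dx(-3x) = -3
  d/dx(-9) = 0
p'(x) = 42x^5 + 15x^4 - 12x^3 - 18x^2 - 14x - 3


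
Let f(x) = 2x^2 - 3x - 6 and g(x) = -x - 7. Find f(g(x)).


Substitute g(x) into f:
f(g(x)) = 2*(-x - 7)^2 + (-3)*(-x - 7) + (-6)
(-x - 7)^2 = x^2 + 14x + 49
Expand and combine: 2x^2 + 31x + 113


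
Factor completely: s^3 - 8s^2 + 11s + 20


Try integer roots (divisors of 20). s=-1: p(-1)=0.
Divide out (s + 1): quotient is s^2 - 9s + 20.
Factor the quadratic: (s - 5)(s - 4)
Result: (s + 1)(s - 5)(s - 4)


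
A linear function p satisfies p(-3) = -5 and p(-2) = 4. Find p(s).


p(s) = ms + b. Using p(-3)=-5, p(-2)=4:
m = (-5 - 4)/(-3 + 2) = -9/-1 = 9
b = -5 - m*(-3) = -5 + 27 = 22
p(s) = 9s + 22


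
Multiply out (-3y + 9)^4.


Expand (-3y + 9)^4 by repeated multiplication:
  (-3y + 9)^2 = 9y^2 - 54y + 81
  (-3y + 9)^3 = -27y^3 + 243y^2 - 729y + 729
= 81y^4 - 972y^3 + 4374y^2 - 8748y + 6561


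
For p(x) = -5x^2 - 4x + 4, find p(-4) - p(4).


p(-4) = -60
p(4) = -92
p(-4) - p(4) = -60 + 92 = 32


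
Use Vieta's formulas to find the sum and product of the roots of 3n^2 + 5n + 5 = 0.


For an^2+bn+c=0: sum = -b/a, product = c/a.
a=3, b=5, c=5
Sum = -(5)/3 = -5/3
Product = (5)/3 = 5/3


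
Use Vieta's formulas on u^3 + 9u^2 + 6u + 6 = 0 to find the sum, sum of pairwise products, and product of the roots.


Monic cubic u^3+bu^2+cu+d=0: sum=-b, pairwise sum=c, product=-d.
b=9, c=6, d=6
r1+r2+r3 = -9
r1r2+r1r3+r2r3 = 6
r1r2r3 = -6


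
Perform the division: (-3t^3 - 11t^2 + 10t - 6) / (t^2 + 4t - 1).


(-3t^3 - 11t^2 + 10t - 6) / (t^2 + 4t - 1)
Step 1: -3t * (t^2 + 4t - 1) = -3t^3 - 12t^2 + 3t; subtract.
Step 2: 1 * (t^2 + 4t - 1) = t^2 + 4t - 1; subtract.
Quotient: -3t + 1, Remainder: 3t - 5


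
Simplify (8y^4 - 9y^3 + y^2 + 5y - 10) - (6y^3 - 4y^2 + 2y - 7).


Distribute the minus sign:
  (8y^4 - 9y^3 + y^2 + 5y - 10)
- (6y^3 - 4y^2 + 2y - 7)
Negate second polynomial: -6y^3 + 4y^2 - 2y + 7
Add: 8y^4 - 15y^3 + 5y^2 + 3y - 3


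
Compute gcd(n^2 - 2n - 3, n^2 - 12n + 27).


Factor each:
  n^2 - 2n - 3 = (n - 3)(n + 1)
  n^2 - 12n + 27 = (n - 3)(n - 9)
Common monic factor: n - 3


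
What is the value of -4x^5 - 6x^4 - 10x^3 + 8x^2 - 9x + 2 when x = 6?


Using direct substitution:
  -4 * (6)^5 = -31104
  -6 * (6)^4 = -7776
  -10 * (6)^3 = -2160
  8 * (6)^2 = 288
  -9 * (6)^1 = -54
  constant: 2
Sum = -31104 - 7776 - 2160 + 288 - 54 + 2 = -40804


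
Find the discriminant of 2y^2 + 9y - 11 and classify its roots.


D = b^2 - 4ac = (9)^2 - 4(2)(-11) = 81 + 88 = 169
Since D > 0: two distinct rational roots


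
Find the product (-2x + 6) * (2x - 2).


Distribute each term of the first polynomial:
  (-2x)(2x - 2) = -4x^2 + 4x
  (6)(2x - 2) = 12x - 12
Sum: -4x^2 + 16x - 12


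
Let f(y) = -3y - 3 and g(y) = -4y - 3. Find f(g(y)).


Substitute g(y) into f:
f(g(y)) = -3*(-4y - 3) + (-3)
Expand and combine: 12y + 6


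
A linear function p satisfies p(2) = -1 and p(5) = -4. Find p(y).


p(y) = my + b. Using p(2)=-1, p(5)=-4:
m = (-1 + 4)/(2 - 5) = 3/-3 = -1
b = -1 - m*(2) = -1 + 2 = 1
p(y) = -y + 1


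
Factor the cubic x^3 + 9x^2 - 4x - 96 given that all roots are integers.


Try integer roots (divisors of -96). x=-8: p(-8)=0.
Divide out (x + 8): quotient is x^2 + x - 12.
Factor the quadratic: (x + 4)(x - 3)
Result: (x + 8)(x + 4)(x - 3)


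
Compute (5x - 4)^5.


Expand (5x - 4)^5 by repeated multiplication:
  (5x - 4)^2 = 25x^2 - 40x + 16
  (5x - 4)^3 = 125x^3 - 300x^2 + 240x - 64
  (5x - 4)^4 = 625x^4 - 2000x^3 + 2400x^2 - 1280x + 256
= 3125x^5 - 12500x^4 + 20000x^3 - 16000x^2 + 6400x - 1024


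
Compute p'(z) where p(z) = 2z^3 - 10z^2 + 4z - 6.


Apply the power rule term by term:
  d/dz(2z^3) = 6z^2
  d/dz(-10z^2) = -20z
  d/dz(4z) = 4
  d/dz(-6) = 0
p'(z) = 6z^2 - 20z + 4


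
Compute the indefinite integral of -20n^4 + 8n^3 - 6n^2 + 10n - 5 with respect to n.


Reverse power rule on each term:
  ∫ -20n^4 dn = -4n^5
  ∫ 8n^3 dn = 2n^4
  ∫ -6n^2 dn = -2n^3
  ∫ 10n dn = 5n^2
  ∫ -5 dn = -5n
F(n) = -4n^5 + 2n^4 - 2n^3 + 5n^2 - 5n + C


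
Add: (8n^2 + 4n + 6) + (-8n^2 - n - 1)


Align terms by degree and add:
  8n^2 + 4n + 6
  -8n^2 - n - 1
= 3n + 5


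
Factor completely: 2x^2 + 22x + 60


Roots satisfy r1 + r2 = -b/a = -11 and r1*r2 = c/a = 30.
So r1 = -5, r2 = -6.
2x^2 + 22x + 60 = 2(x - r1)(x - r2) = 2(x + 5)(x + 6)


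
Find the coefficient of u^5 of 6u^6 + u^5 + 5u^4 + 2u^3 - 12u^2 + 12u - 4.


Read off the coefficient of u^5: 1


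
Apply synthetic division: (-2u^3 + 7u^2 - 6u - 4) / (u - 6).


Synthetic division with c = 6. Coefficients: -2, 7, -6, -4
Bring down -2.
  -2 * 6 = -12; -12 + 7 = -5
  -5 * 6 = -30; -30 - 6 = -36
  -36 * 6 = -216; -216 - 4 = -220
Quotient: -2u^2 - 5u - 36, Remainder: -220


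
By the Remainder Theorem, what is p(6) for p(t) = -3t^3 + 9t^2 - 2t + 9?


By the Remainder Theorem, the remainder equals p(6):
  -3*(6)^3 = -648
  9*(6)^2 = 324
  -2*(6)^1 = -12
  constant: 9
Sum: -648 + 324 - 12 + 9 = -327


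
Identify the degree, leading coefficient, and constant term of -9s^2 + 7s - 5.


Highest power of s is 2, with coefficient -9. Constant term is -5.
Degree = 2, leading coefficient = -9, constant term = -5


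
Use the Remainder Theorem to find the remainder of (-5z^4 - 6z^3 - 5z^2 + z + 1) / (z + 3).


By the Remainder Theorem, the remainder equals p(-3):
  -5*(-3)^4 = -405
  -6*(-3)^3 = 162
  -5*(-3)^2 = -45
  1*(-3)^1 = -3
  constant: 1
Sum: -405 + 162 - 45 - 3 + 1 = -290


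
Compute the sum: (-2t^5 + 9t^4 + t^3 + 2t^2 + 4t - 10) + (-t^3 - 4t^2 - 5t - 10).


Align terms by degree and add:
  -2t^5 + 9t^4 + t^3 + 2t^2 + 4t - 10
  -t^3 - 4t^2 - 5t - 10
= -2t^5 + 9t^4 - 2t^2 - t - 20


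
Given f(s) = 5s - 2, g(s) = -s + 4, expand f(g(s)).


Substitute g(s) into f:
f(g(s)) = 5*(-s + 4) + (-2)
Expand and combine: -5s + 18


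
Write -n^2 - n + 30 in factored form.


Roots satisfy r1 + r2 = -b/a = -1 and r1*r2 = c/a = -30.
So r1 = -6, r2 = 5.
-n^2 - n + 30 = -(n - r1)(n - r2) = -(n + 6)(n - 5)


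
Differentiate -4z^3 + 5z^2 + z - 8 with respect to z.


Apply the power rule term by term:
  d/dz(-4z^3) = -12z^2
  d/dz(5z^2) = 10z
  d/dz(z) = 1
  d/dz(-8) = 0
p'(z) = -12z^2 + 10z + 1


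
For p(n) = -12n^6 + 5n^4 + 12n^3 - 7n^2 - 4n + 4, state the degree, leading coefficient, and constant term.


Highest power of n is 6, with coefficient -12. Constant term is 4.
Degree = 6, leading coefficient = -12, constant term = 4


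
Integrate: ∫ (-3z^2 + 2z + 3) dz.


Reverse power rule on each term:
  ∫ -3z^2 dz = -z^3
  ∫ 2z dz = z^2
  ∫ 3 dz = 3z
F(z) = -z^3 + z^2 + 3z + C


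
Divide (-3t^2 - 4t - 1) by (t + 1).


(-3t^2 - 4t - 1) / (t + 1)
Step 1: -3t * (t + 1) = -3t^2 - 3t; subtract.
Step 2: -1 * (t + 1) = -t - 1; subtract.
Quotient: -3t - 1, Remainder: 0


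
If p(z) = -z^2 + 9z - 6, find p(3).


Using direct substitution:
  -1 * (3)^2 = -9
  9 * (3)^1 = 27
  constant: -6
Sum = -9 + 27 - 6 = 12


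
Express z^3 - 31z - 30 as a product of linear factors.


Try integer roots (divisors of -30). z=-1: p(-1)=0.
Divide out (z + 1): quotient is z^2 - z - 30.
Factor the quadratic: (z - 6)(z + 5)
Result: (z + 1)(z - 6)(z + 5)


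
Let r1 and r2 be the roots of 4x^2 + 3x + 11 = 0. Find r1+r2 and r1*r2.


For ax^2+bx+c=0: sum = -b/a, product = c/a.
a=4, b=3, c=11
Sum = -(3)/4 = -3/4
Product = (11)/4 = 11/4


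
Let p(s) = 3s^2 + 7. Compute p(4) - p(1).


p(4) = 55
p(1) = 10
p(4) - p(1) = 55 - 10 = 45


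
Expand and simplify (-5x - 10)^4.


Expand (-5x - 10)^4 by repeated multiplication:
  (-5x - 10)^2 = 25x^2 + 100x + 100
  (-5x - 10)^3 = -125x^3 - 750x^2 - 1500x - 1000
= 625x^4 + 5000x^3 + 15000x^2 + 20000x + 10000


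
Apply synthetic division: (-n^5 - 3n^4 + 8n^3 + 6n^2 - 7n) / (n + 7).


Synthetic division with c = -7. Coefficients: -1, -3, 8, 6, -7, 0
Bring down -1.
  -1 * -7 = 7; 7 - 3 = 4
  4 * -7 = -28; -28 + 8 = -20
  -20 * -7 = 140; 140 + 6 = 146
  146 * -7 = -1022; -1022 - 7 = -1029
  -1029 * -7 = 7203; 7203 + 0 = 7203
Quotient: -n^4 + 4n^3 - 20n^2 + 146n - 1029, Remainder: 7203
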